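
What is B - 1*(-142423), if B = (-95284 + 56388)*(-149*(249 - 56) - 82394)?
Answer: 4323471719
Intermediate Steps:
B = 4323329296 (B = -38896*(-149*193 - 82394) = -38896*(-28757 - 82394) = -38896*(-111151) = 4323329296)
B - 1*(-142423) = 4323329296 - 1*(-142423) = 4323329296 + 142423 = 4323471719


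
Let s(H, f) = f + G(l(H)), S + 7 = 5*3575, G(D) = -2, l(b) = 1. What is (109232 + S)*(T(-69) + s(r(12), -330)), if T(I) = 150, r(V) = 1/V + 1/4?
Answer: -23132200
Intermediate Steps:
r(V) = ¼ + 1/V (r(V) = 1/V + 1*(¼) = 1/V + ¼ = ¼ + 1/V)
S = 17868 (S = -7 + 5*3575 = -7 + 17875 = 17868)
s(H, f) = -2 + f (s(H, f) = f - 2 = -2 + f)
(109232 + S)*(T(-69) + s(r(12), -330)) = (109232 + 17868)*(150 + (-2 - 330)) = 127100*(150 - 332) = 127100*(-182) = -23132200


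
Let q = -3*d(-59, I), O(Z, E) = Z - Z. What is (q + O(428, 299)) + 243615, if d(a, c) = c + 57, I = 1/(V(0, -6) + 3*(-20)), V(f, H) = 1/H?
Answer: 87883302/361 ≈ 2.4344e+5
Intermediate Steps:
I = -6/361 (I = 1/(1/(-6) + 3*(-20)) = 1/(-⅙ - 60) = 1/(-361/6) = -6/361 ≈ -0.016620)
d(a, c) = 57 + c
O(Z, E) = 0
q = -61713/361 (q = -3*(57 - 6/361) = -3*20571/361 = -61713/361 ≈ -170.95)
(q + O(428, 299)) + 243615 = (-61713/361 + 0) + 243615 = -61713/361 + 243615 = 87883302/361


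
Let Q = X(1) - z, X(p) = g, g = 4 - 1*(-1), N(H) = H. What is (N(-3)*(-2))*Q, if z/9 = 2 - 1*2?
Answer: 30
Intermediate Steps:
g = 5 (g = 4 + 1 = 5)
z = 0 (z = 9*(2 - 1*2) = 9*(2 - 2) = 9*0 = 0)
X(p) = 5
Q = 5 (Q = 5 - 1*0 = 5 + 0 = 5)
(N(-3)*(-2))*Q = -3*(-2)*5 = 6*5 = 30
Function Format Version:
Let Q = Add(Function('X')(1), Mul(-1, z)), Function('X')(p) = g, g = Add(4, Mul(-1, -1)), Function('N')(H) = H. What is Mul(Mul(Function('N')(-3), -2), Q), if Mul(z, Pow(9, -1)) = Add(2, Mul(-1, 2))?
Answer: 30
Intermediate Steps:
g = 5 (g = Add(4, 1) = 5)
z = 0 (z = Mul(9, Add(2, Mul(-1, 2))) = Mul(9, Add(2, -2)) = Mul(9, 0) = 0)
Function('X')(p) = 5
Q = 5 (Q = Add(5, Mul(-1, 0)) = Add(5, 0) = 5)
Mul(Mul(Function('N')(-3), -2), Q) = Mul(Mul(-3, -2), 5) = Mul(6, 5) = 30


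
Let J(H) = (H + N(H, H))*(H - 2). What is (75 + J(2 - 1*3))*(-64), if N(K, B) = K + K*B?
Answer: -4992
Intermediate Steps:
N(K, B) = K + B*K
J(H) = (-2 + H)*(H + H*(1 + H)) (J(H) = (H + H*(1 + H))*(H - 2) = (H + H*(1 + H))*(-2 + H) = (-2 + H)*(H + H*(1 + H)))
(75 + J(2 - 1*3))*(-64) = (75 + (2 - 1*3)*(-4 + (2 - 1*3)²))*(-64) = (75 + (2 - 3)*(-4 + (2 - 3)²))*(-64) = (75 - (-4 + (-1)²))*(-64) = (75 - (-4 + 1))*(-64) = (75 - 1*(-3))*(-64) = (75 + 3)*(-64) = 78*(-64) = -4992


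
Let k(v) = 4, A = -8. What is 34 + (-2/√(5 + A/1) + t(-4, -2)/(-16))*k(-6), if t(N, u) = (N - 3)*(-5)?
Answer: 101/4 + 8*I*√3/3 ≈ 25.25 + 4.6188*I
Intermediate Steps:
t(N, u) = 15 - 5*N (t(N, u) = (-3 + N)*(-5) = 15 - 5*N)
34 + (-2/√(5 + A/1) + t(-4, -2)/(-16))*k(-6) = 34 + (-2/√(5 - 8/1) + (15 - 5*(-4))/(-16))*4 = 34 + (-2/√(5 - 8*1) + (15 + 20)*(-1/16))*4 = 34 + (-2/√(5 - 8) + 35*(-1/16))*4 = 34 + (-2*(-I*√3/3) - 35/16)*4 = 34 + (-(-2)*I*√3/3 - 35/16)*4 = 34 + (2*I*√3/3 - 35/16)*4 = 34 + (-35/16 + 2*I*√3/3)*4 = 34 + (-35/4 + 8*I*√3/3) = 101/4 + 8*I*√3/3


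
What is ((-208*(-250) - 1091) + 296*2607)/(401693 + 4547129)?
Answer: 822581/4948822 ≈ 0.16622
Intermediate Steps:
((-208*(-250) - 1091) + 296*2607)/(401693 + 4547129) = ((52000 - 1091) + 771672)/4948822 = (50909 + 771672)*(1/4948822) = 822581*(1/4948822) = 822581/4948822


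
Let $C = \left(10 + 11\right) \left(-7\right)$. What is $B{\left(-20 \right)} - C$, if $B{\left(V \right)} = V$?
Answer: $127$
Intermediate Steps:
$C = -147$ ($C = 21 \left(-7\right) = -147$)
$B{\left(-20 \right)} - C = -20 - -147 = -20 + 147 = 127$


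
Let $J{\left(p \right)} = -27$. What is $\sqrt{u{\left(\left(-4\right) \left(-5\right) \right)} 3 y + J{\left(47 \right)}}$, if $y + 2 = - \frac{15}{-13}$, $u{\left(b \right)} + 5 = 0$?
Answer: $\frac{i \sqrt{2418}}{13} \approx 3.7826 i$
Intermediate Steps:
$u{\left(b \right)} = -5$ ($u{\left(b \right)} = -5 + 0 = -5$)
$y = - \frac{11}{13}$ ($y = -2 - \frac{15}{-13} = -2 - - \frac{15}{13} = -2 + \frac{15}{13} = - \frac{11}{13} \approx -0.84615$)
$\sqrt{u{\left(\left(-4\right) \left(-5\right) \right)} 3 y + J{\left(47 \right)}} = \sqrt{\left(-5\right) 3 \left(- \frac{11}{13}\right) - 27} = \sqrt{\left(-15\right) \left(- \frac{11}{13}\right) - 27} = \sqrt{\frac{165}{13} - 27} = \sqrt{- \frac{186}{13}} = \frac{i \sqrt{2418}}{13}$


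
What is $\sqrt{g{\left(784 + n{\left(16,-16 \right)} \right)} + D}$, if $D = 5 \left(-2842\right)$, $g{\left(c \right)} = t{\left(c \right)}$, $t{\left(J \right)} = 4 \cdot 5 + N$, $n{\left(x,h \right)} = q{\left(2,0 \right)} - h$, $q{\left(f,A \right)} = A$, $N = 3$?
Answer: $i \sqrt{14187} \approx 119.11 i$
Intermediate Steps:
$n{\left(x,h \right)} = - h$ ($n{\left(x,h \right)} = 0 - h = - h$)
$t{\left(J \right)} = 23$ ($t{\left(J \right)} = 4 \cdot 5 + 3 = 20 + 3 = 23$)
$g{\left(c \right)} = 23$
$D = -14210$
$\sqrt{g{\left(784 + n{\left(16,-16 \right)} \right)} + D} = \sqrt{23 - 14210} = \sqrt{-14187} = i \sqrt{14187}$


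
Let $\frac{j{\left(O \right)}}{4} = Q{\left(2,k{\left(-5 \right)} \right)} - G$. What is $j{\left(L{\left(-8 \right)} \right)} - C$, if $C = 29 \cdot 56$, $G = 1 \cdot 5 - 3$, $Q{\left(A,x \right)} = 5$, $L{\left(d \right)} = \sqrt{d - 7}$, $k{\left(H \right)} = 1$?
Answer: $-1612$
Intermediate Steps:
$L{\left(d \right)} = \sqrt{-7 + d}$
$G = 2$ ($G = 5 - 3 = 2$)
$C = 1624$
$j{\left(O \right)} = 12$ ($j{\left(O \right)} = 4 \left(5 - 2\right) = 4 \cdot 3 = 12$)
$j{\left(L{\left(-8 \right)} \right)} - C = 12 - 1624 = -1612$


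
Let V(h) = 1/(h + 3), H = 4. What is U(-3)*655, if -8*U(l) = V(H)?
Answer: -655/56 ≈ -11.696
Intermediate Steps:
V(h) = 1/(3 + h)
U(l) = -1/56 (U(l) = -1/(8*(3 + 4)) = -⅛/7 = -⅛*⅐ = -1/56)
U(-3)*655 = -1/56*655 = -655/56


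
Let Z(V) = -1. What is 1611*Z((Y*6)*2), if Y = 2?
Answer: -1611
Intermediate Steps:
1611*Z((Y*6)*2) = 1611*(-1) = -1611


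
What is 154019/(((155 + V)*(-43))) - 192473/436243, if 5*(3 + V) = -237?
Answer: -340277078382/9810668827 ≈ -34.684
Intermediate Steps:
V = -252/5 (V = -3 + (⅕)*(-237) = -3 - 237/5 = -252/5 ≈ -50.400)
154019/(((155 + V)*(-43))) - 192473/436243 = 154019/(((155 - 252/5)*(-43))) - 192473/436243 = 154019/(((523/5)*(-43))) - 192473*1/436243 = 154019/(-22489/5) - 192473/436243 = 154019*(-5/22489) - 192473/436243 = -770095/22489 - 192473/436243 = -340277078382/9810668827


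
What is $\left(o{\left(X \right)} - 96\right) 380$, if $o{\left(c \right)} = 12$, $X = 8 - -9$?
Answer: $-31920$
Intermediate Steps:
$X = 17$ ($X = 8 + 9 = 17$)
$\left(o{\left(X \right)} - 96\right) 380 = \left(12 - 96\right) 380 = \left(-84\right) 380 = -31920$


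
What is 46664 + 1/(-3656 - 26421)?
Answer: 1403513127/30077 ≈ 46664.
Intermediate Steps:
46664 + 1/(-3656 - 26421) = 46664 + 1/(-30077) = 46664 - 1/30077 = 1403513127/30077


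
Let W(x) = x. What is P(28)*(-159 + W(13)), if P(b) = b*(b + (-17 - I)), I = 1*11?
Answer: 0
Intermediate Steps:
I = 11
P(b) = b*(-28 + b) (P(b) = b*(b + (-17 - 1*11)) = b*(b + (-17 - 11)) = b*(b - 28) = b*(-28 + b))
P(28)*(-159 + W(13)) = (28*(-28 + 28))*(-159 + 13) = (28*0)*(-146) = 0*(-146) = 0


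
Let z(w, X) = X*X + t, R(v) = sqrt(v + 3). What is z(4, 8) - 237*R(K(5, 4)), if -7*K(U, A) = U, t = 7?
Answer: 71 - 948*sqrt(7)/7 ≈ -287.31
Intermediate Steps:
K(U, A) = -U/7
R(v) = sqrt(3 + v)
z(w, X) = 7 + X**2 (z(w, X) = X*X + 7 = X**2 + 7 = 7 + X**2)
z(4, 8) - 237*R(K(5, 4)) = (7 + 8**2) - 237*sqrt(3 - 1/7*5) = (7 + 64) - 237*sqrt(3 - 5/7) = 71 - 948*sqrt(7)/7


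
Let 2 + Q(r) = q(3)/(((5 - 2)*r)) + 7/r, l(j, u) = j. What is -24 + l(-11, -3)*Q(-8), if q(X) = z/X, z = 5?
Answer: 151/18 ≈ 8.3889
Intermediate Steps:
q(X) = 5/X
Q(r) = -2 + 68/(9*r) (Q(r) = -2 + ((5/3)/(((5 - 2)*r)) + 7/r) = -2 + ((5*(1/3))/((3*r)) + 7/r) = -2 + (5*(1/(3*r))/3 + 7/r) = -2 + (5/(9*r) + 7/r) = -2 + 68/(9*r))
-24 + l(-11, -3)*Q(-8) = -24 - 11*(-2 + (68/9)/(-8)) = -24 - 11*(-2 + (68/9)*(-1/8)) = -24 - 11*(-2 - 17/18) = -24 - 11*(-53/18) = -24 + 583/18 = 151/18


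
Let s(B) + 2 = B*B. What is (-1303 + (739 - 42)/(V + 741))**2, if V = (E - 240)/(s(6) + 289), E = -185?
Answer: 334857756176161/197514916 ≈ 1.6954e+6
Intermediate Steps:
s(B) = -2 + B**2 (s(B) = -2 + B*B = -2 + B**2)
V = -25/19 (V = (-185 - 240)/((-2 + 6**2) + 289) = -425/((-2 + 36) + 289) = -425/(34 + 289) = -425/323 = -425*1/323 = -25/19 ≈ -1.3158)
(-1303 + (739 - 42)/(V + 741))**2 = (-1303 + (739 - 42)/(-25/19 + 741))**2 = (-1303 + 697/(14054/19))**2 = (-1303 + 697*(19/14054))**2 = (-1303 + 13243/14054)**2 = (-18299119/14054)**2 = 334857756176161/197514916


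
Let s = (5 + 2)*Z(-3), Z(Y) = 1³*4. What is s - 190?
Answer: -162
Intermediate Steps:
Z(Y) = 4 (Z(Y) = 1*4 = 4)
s = 28 (s = (5 + 2)*4 = 7*4 = 28)
s - 190 = 28 - 190 = -162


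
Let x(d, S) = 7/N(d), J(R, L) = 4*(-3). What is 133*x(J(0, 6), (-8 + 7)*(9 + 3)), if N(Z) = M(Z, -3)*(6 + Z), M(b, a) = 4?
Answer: -931/24 ≈ -38.792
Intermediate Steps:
J(R, L) = -12
N(Z) = 24 + 4*Z (N(Z) = 4*(6 + Z) = 24 + 4*Z)
x(d, S) = 7/(24 + 4*d)
133*x(J(0, 6), (-8 + 7)*(9 + 3)) = 133*(7/(4*(6 - 12))) = 133*((7/4)/(-6)) = 133*((7/4)*(-⅙)) = 133*(-7/24) = -931/24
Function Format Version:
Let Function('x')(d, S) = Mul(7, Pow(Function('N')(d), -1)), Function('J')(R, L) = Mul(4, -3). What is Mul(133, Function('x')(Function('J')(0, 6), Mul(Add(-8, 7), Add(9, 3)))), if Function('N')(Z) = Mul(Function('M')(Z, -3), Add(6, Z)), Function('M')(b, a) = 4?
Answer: Rational(-931, 24) ≈ -38.792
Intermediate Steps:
Function('J')(R, L) = -12
Function('N')(Z) = Add(24, Mul(4, Z)) (Function('N')(Z) = Mul(4, Add(6, Z)) = Add(24, Mul(4, Z)))
Function('x')(d, S) = Mul(7, Pow(Add(24, Mul(4, d)), -1))
Mul(133, Function('x')(Function('J')(0, 6), Mul(Add(-8, 7), Add(9, 3)))) = Mul(133, Mul(Rational(7, 4), Pow(Add(6, -12), -1))) = Mul(133, Mul(Rational(7, 4), Pow(-6, -1))) = Mul(133, Mul(Rational(7, 4), Rational(-1, 6))) = Mul(133, Rational(-7, 24)) = Rational(-931, 24)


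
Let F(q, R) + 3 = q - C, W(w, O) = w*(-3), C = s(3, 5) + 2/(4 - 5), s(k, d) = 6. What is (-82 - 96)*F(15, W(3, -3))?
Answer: -1424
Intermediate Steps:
C = 4 (C = 6 + 2/(4 - 5) = 6 + 2/(-1) = 6 - 1*2 = 6 - 2 = 4)
W(w, O) = -3*w
F(q, R) = -7 + q (F(q, R) = -3 + (q - 1*4) = -3 + (q - 4) = -3 + (-4 + q) = -7 + q)
(-82 - 96)*F(15, W(3, -3)) = (-82 - 96)*(-7 + 15) = -178*8 = -1424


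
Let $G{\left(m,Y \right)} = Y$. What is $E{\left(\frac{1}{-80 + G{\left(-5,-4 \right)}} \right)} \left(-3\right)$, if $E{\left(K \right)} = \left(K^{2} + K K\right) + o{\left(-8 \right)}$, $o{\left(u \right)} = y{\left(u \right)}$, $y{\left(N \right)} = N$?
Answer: $\frac{28223}{1176} \approx 23.999$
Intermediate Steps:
$o{\left(u \right)} = u$
$E{\left(K \right)} = -8 + 2 K^{2}$ ($E{\left(K \right)} = \left(K^{2} + K K\right) - 8 = \left(K^{2} + K^{2}\right) - 8 = 2 K^{2} - 8 = -8 + 2 K^{2}$)
$E{\left(\frac{1}{-80 + G{\left(-5,-4 \right)}} \right)} \left(-3\right) = \left(-8 + 2 \left(\frac{1}{-80 - 4}\right)^{2}\right) \left(-3\right) = \left(-8 + 2 \left(\frac{1}{-84}\right)^{2}\right) \left(-3\right) = \left(-8 + 2 \left(- \frac{1}{84}\right)^{2}\right) \left(-3\right) = \left(-8 + 2 \cdot \frac{1}{7056}\right) \left(-3\right) = \left(-8 + \frac{1}{3528}\right) \left(-3\right) = \left(- \frac{28223}{3528}\right) \left(-3\right) = \frac{28223}{1176}$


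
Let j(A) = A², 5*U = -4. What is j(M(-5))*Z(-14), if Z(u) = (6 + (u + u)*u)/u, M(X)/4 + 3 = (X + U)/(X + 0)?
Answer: -6737344/4375 ≈ -1540.0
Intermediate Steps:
U = -⅘ (U = (⅕)*(-4) = -⅘ ≈ -0.80000)
M(X) = -12 + 4*(-⅘ + X)/X (M(X) = -12 + 4*((X - ⅘)/(X + 0)) = -12 + 4*((-⅘ + X)/X) = -12 + 4*(-⅘ + X)/X)
Z(u) = (6 + 2*u²)/u (Z(u) = (6 + (2*u)*u)/u = (6 + 2*u²)/u)
j(M(-5))*Z(-14) = (-8 - 16/5/(-5))²*(2*(-14) + 6/(-14)) = (-8 - 16/5*(-⅕))²*(-28 + 6*(-1/14)) = (-8 + 16/25)²*(-28 - 3/7) = (-184/25)²*(-199/7) = (33856/625)*(-199/7) = -6737344/4375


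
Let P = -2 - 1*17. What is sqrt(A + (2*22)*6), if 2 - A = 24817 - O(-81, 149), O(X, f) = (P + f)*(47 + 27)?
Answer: 3*I*sqrt(1659) ≈ 122.19*I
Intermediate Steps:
P = -19 (P = -2 - 17 = -19)
O(X, f) = -1406 + 74*f (O(X, f) = (-19 + f)*(47 + 27) = (-19 + f)*74 = -1406 + 74*f)
A = -15195 (A = 2 - (24817 - (-1406 + 74*149)) = 2 - (24817 - (-1406 + 11026)) = 2 - (24817 - 1*9620) = 2 - (24817 - 9620) = 2 - 1*15197 = 2 - 15197 = -15195)
sqrt(A + (2*22)*6) = sqrt(-15195 + (2*22)*6) = sqrt(-15195 + 44*6) = sqrt(-15195 + 264) = sqrt(-14931) = 3*I*sqrt(1659)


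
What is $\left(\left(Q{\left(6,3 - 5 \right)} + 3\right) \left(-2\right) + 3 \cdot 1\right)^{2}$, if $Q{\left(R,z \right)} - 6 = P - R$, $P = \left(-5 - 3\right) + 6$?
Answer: $1$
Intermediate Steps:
$P = -2$ ($P = -8 + 6 = -2$)
$Q{\left(R,z \right)} = 4 - R$ ($Q{\left(R,z \right)} = 6 - \left(2 + R\right) = 4 - R$)
$\left(\left(Q{\left(6,3 - 5 \right)} + 3\right) \left(-2\right) + 3 \cdot 1\right)^{2} = \left(\left(\left(4 - 6\right) + 3\right) \left(-2\right) + 3 \cdot 1\right)^{2} = \left(\left(\left(4 - 6\right) + 3\right) \left(-2\right) + 3\right)^{2} = \left(\left(-2 + 3\right) \left(-2\right) + 3\right)^{2} = \left(1 \left(-2\right) + 3\right)^{2} = \left(-2 + 3\right)^{2} = 1^{2} = 1$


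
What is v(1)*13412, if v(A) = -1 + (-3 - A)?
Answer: -67060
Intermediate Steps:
v(A) = -4 - A
v(1)*13412 = (-4 - 1*1)*13412 = (-4 - 1)*13412 = -5*13412 = -67060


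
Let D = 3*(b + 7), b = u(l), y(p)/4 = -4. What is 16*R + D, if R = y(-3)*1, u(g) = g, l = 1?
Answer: -232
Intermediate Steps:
y(p) = -16 (y(p) = 4*(-4) = -16)
b = 1
R = -16 (R = -16*1 = -16)
D = 24 (D = 3*(1 + 7) = 3*8 = 24)
16*R + D = 16*(-16) + 24 = -256 + 24 = -232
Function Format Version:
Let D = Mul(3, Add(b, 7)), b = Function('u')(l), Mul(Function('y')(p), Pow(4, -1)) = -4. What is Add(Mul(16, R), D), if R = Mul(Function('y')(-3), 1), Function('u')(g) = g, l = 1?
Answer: -232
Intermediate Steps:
Function('y')(p) = -16 (Function('y')(p) = Mul(4, -4) = -16)
b = 1
R = -16 (R = Mul(-16, 1) = -16)
D = 24 (D = Mul(3, Add(1, 7)) = Mul(3, 8) = 24)
Add(Mul(16, R), D) = Add(Mul(16, -16), 24) = Add(-256, 24) = -232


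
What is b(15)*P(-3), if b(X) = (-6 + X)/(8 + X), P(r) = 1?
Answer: 9/23 ≈ 0.39130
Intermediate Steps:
b(X) = (-6 + X)/(8 + X)
b(15)*P(-3) = ((-6 + 15)/(8 + 15))*1 = (9/23)*1 = 9/23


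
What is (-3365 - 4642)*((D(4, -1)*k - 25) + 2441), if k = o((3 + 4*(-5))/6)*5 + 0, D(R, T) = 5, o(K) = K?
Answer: -37555499/2 ≈ -1.8778e+7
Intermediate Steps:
k = -85/6 (k = ((3 + 4*(-5))/6)*5 + 0 = ((3 - 20)*(1/6))*5 + 0 = -17*1/6*5 + 0 = -17/6*5 + 0 = -85/6 + 0 = -85/6 ≈ -14.167)
(-3365 - 4642)*((D(4, -1)*k - 25) + 2441) = (-3365 - 4642)*((5*(-85/6) - 25) + 2441) = -8007*((-425/6 - 25) + 2441) = -8007*(-575/6 + 2441) = -8007*14071/6 = -37555499/2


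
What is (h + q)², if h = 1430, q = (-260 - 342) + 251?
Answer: 1164241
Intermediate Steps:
q = -351 (q = -602 + 251 = -351)
(h + q)² = (1430 - 351)² = 1079² = 1164241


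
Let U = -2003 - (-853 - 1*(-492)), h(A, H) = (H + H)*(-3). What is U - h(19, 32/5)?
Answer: -8018/5 ≈ -1603.6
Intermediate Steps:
h(A, H) = -6*H (h(A, H) = (2*H)*(-3) = -6*H)
U = -1642 (U = -2003 - (-853 + 492) = -2003 - 1*(-361) = -2003 + 361 = -1642)
U - h(19, 32/5) = -1642 - (-6)*32/5 = -1642 - 1*(-192/5) = -1642 + 192/5 = -8018/5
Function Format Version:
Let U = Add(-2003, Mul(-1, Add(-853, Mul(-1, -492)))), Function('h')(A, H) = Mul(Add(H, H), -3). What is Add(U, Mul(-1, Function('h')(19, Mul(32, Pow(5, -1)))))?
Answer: Rational(-8018, 5) ≈ -1603.6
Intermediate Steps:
Function('h')(A, H) = Mul(-6, H) (Function('h')(A, H) = Mul(Mul(2, H), -3) = Mul(-6, H))
U = -1642 (U = Add(-2003, Mul(-1, Add(-853, 492))) = Add(-2003, Mul(-1, -361)) = Add(-2003, 361) = -1642)
Add(U, Mul(-1, Function('h')(19, Mul(32, Pow(5, -1))))) = Add(-1642, Mul(-1, Mul(-6, Mul(32, Pow(5, -1))))) = Add(-1642, Mul(-1, Mul(-6, Mul(32, Rational(1, 5))))) = Add(-1642, Mul(-1, Mul(-6, Rational(32, 5)))) = Add(-1642, Mul(-1, Rational(-192, 5))) = Add(-1642, Rational(192, 5)) = Rational(-8018, 5)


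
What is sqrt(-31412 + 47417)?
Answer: sqrt(16005) ≈ 126.51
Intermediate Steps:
sqrt(-31412 + 47417) = sqrt(16005)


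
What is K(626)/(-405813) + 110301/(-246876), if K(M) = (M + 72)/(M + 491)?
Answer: -16666285619623/37302397513332 ≈ -0.44679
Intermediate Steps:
K(M) = (72 + M)/(491 + M)
K(626)/(-405813) + 110301/(-246876) = ((72 + 626)/(491 + 626))/(-405813) + 110301/(-246876) = (698/1117)*(-1/405813) + 110301*(-1/246876) = ((1/1117)*698)*(-1/405813) - 36767/82292 = (698/1117)*(-1/405813) - 36767/82292 = -698/453293121 - 36767/82292 = -16666285619623/37302397513332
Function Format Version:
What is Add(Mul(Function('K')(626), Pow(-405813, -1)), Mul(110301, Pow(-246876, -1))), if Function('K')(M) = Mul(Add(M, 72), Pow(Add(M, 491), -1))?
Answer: Rational(-16666285619623, 37302397513332) ≈ -0.44679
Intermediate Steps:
Function('K')(M) = Mul(Pow(Add(491, M), -1), Add(72, M)) (Function('K')(M) = Mul(Add(72, M), Pow(Add(491, M), -1)) = Mul(Pow(Add(491, M), -1), Add(72, M)))
Add(Mul(Function('K')(626), Pow(-405813, -1)), Mul(110301, Pow(-246876, -1))) = Add(Mul(Mul(Pow(Add(491, 626), -1), Add(72, 626)), Pow(-405813, -1)), Mul(110301, Pow(-246876, -1))) = Add(Mul(Mul(Pow(1117, -1), 698), Rational(-1, 405813)), Mul(110301, Rational(-1, 246876))) = Add(Mul(Mul(Rational(1, 1117), 698), Rational(-1, 405813)), Rational(-36767, 82292)) = Add(Mul(Rational(698, 1117), Rational(-1, 405813)), Rational(-36767, 82292)) = Add(Rational(-698, 453293121), Rational(-36767, 82292)) = Rational(-16666285619623, 37302397513332)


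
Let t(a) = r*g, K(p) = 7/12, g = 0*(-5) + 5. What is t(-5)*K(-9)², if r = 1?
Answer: 245/144 ≈ 1.7014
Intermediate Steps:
g = 5 (g = 0 + 5 = 5)
K(p) = 7/12 (K(p) = 7*(1/12) = 7/12)
t(a) = 5 (t(a) = 1*5 = 5)
t(-5)*K(-9)² = 5*(7/12)² = 5*(49/144) = 245/144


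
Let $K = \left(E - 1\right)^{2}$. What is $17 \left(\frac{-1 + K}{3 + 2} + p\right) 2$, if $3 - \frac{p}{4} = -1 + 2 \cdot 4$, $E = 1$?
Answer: $- \frac{2754}{5} \approx -550.8$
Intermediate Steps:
$K = 0$ ($K = \left(1 - 1\right)^{2} = 0^{2} = 0$)
$p = -16$ ($p = 12 - 4 \left(-1 + 2 \cdot 4\right) = 12 - 4 \left(-1 + 8\right) = 12 - 28 = -16$)
$17 \left(\frac{-1 + K}{3 + 2} + p\right) 2 = 17 \left(\frac{-1 + 0}{3 + 2} - 16\right) 2 = 17 \left(- \frac{1}{5} - 16\right) 2 = 17 \left(- \frac{81}{5}\right) 2 = \left(- \frac{1377}{5}\right) 2 = - \frac{2754}{5}$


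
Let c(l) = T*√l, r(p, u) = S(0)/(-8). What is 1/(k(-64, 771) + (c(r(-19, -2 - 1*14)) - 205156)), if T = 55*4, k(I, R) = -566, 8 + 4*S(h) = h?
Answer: -1/205612 ≈ -4.8635e-6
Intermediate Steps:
S(h) = -2 + h/4
T = 220
r(p, u) = ¼ (r(p, u) = (-2 + (¼)*0)/(-8) = (-2 + 0)*(-⅛) = -2*(-⅛) = ¼)
c(l) = 220*√l
1/(k(-64, 771) + (c(r(-19, -2 - 1*14)) - 205156)) = 1/(-566 + (220*√(¼) - 205156)) = 1/(-566 + (220*(½) - 205156)) = 1/(-566 + (110 - 205156)) = 1/(-566 - 205046) = 1/(-205612) = -1/205612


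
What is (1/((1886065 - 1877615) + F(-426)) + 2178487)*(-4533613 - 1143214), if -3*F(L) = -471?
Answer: -106441855120863470/8607 ≈ -1.2367e+13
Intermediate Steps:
F(L) = 157 (F(L) = -⅓*(-471) = 157)
(1/((1886065 - 1877615) + F(-426)) + 2178487)*(-4533613 - 1143214) = (1/((1886065 - 1877615) + 157) + 2178487)*(-4533613 - 1143214) = (1/(8450 + 157) + 2178487)*(-5676827) = (1/8607 + 2178487)*(-5676827) = (18750237610/8607)*(-5676827) = -106441855120863470/8607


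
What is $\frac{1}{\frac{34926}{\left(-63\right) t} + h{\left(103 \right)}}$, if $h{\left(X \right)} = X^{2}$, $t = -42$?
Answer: $\frac{441}{4684390} \approx 9.4143 \cdot 10^{-5}$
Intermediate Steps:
$\frac{1}{\frac{34926}{\left(-63\right) t} + h{\left(103 \right)}} = \frac{1}{\frac{34926}{\left(-63\right) \left(-42\right)} + 103^{2}} = \frac{1}{\frac{34926}{2646} + 10609} = \frac{1}{34926 \cdot \frac{1}{2646} + 10609} = \frac{1}{\frac{5821}{441} + 10609} = \frac{1}{\frac{4684390}{441}} = \frac{441}{4684390}$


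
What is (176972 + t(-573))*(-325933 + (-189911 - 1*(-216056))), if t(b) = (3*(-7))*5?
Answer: -53022604196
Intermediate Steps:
t(b) = -105 (t(b) = -21*5 = -105)
(176972 + t(-573))*(-325933 + (-189911 - 1*(-216056))) = (176972 - 105)*(-325933 + (-189911 - 1*(-216056))) = 176867*(-325933 + (-189911 + 216056)) = 176867*(-325933 + 26145) = 176867*(-299788) = -53022604196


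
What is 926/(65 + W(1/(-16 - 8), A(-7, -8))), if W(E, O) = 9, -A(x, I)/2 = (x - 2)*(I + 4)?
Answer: 463/37 ≈ 12.514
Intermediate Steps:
A(x, I) = -2*(-2 + x)*(4 + I) (A(x, I) = -2*(x - 2)*(I + 4) = -2*(-2 + x)*(4 + I))
926/(65 + W(1/(-16 - 8), A(-7, -8))) = 926/(65 + 9) = 926/74 = (1/74)*926 = 463/37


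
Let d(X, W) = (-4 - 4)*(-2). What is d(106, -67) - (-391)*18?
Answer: 7054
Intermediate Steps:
d(X, W) = 16 (d(X, W) = -8*(-2) = 16)
d(106, -67) - (-391)*18 = 16 - (-391)*18 = 16 - 1*(-7038) = 16 + 7038 = 7054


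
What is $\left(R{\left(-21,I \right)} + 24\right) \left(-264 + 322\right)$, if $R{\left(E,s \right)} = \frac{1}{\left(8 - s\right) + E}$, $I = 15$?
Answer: $\frac{19459}{14} \approx 1389.9$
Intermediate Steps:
$R{\left(E,s \right)} = \frac{1}{8 + E - s}$
$\left(R{\left(-21,I \right)} + 24\right) \left(-264 + 322\right) = \left(\frac{1}{8 - 21 - 15} + 24\right) \left(-264 + 322\right) = \left(\frac{1}{8 - 21 - 15} + 24\right) 58 = \left(\frac{1}{-28} + 24\right) 58 = \left(- \frac{1}{28} + 24\right) 58 = \frac{671}{28} \cdot 58 = \frac{19459}{14}$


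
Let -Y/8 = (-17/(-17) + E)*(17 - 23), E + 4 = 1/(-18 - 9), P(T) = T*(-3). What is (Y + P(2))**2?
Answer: 1865956/81 ≈ 23037.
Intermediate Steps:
P(T) = -3*T
E = -109/27 (E = -4 + 1/(-18 - 9) = -4 + 1/(-27) = -4 - 1/27 = -109/27 ≈ -4.0370)
Y = -1312/9 (Y = -8*(-17/(-17) - 109/27)*(17 - 23) = -8*(-17*(-1/17) - 109/27)*(-6) = -8*(1 - 109/27)*(-6) = -(-656)*(-6)/27 = -8*164/9 = -1312/9 ≈ -145.78)
(Y + P(2))**2 = (-1312/9 - 3*2)**2 = (-1312/9 - 6)**2 = (-1366/9)**2 = 1865956/81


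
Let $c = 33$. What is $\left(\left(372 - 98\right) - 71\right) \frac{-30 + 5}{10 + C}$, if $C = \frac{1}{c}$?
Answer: $- \frac{167475}{331} \approx -505.97$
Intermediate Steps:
$C = \frac{1}{33} \approx 0.030303$
$\left(\left(372 - 98\right) - 71\right) \frac{-30 + 5}{10 + C} = \left(\left(372 - 98\right) - 71\right) \frac{-30 + 5}{10 + \frac{1}{33}} = \left(274 - 71\right) \left(- \frac{25}{\frac{331}{33}}\right) = 203 \left(\left(-25\right) \frac{33}{331}\right) = 203 \left(- \frac{825}{331}\right) = - \frac{167475}{331}$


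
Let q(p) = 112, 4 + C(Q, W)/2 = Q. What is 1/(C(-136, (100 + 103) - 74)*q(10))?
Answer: -1/31360 ≈ -3.1888e-5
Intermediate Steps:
C(Q, W) = -8 + 2*Q
1/(C(-136, (100 + 103) - 74)*q(10)) = 1/((-8 + 2*(-136))*112) = (1/112)/(-8 - 272) = (1/112)/(-280) = -1/280*1/112 = -1/31360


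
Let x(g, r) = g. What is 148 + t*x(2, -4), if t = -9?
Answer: 130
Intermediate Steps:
148 + t*x(2, -4) = 148 - 9*2 = 148 - 18 = 130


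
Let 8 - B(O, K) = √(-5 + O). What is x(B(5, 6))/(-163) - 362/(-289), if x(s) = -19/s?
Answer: 477539/376856 ≈ 1.2672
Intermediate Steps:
B(O, K) = 8 - √(-5 + O)
x(B(5, 6))/(-163) - 362/(-289) = -19/(8 - √(-5 + 5))/(-163) - 362/(-289) = -19/(8 - √0)*(-1/163) - 362*(-1/289) = -19/(8 - 1*0)*(-1/163) + 362/289 = -19/(8 + 0)*(-1/163) + 362/289 = -19/8*(-1/163) + 362/289 = 19/1304 + 362/289 = 477539/376856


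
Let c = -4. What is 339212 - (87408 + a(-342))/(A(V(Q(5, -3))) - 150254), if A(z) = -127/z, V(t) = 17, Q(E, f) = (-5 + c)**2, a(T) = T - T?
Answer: 866499883276/2554445 ≈ 3.3921e+5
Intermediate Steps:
a(T) = 0
Q(E, f) = 81 (Q(E, f) = (-5 - 4)**2 = (-9)**2 = 81)
339212 - (87408 + a(-342))/(A(V(Q(5, -3))) - 150254) = 339212 - (87408 + 0)/(-127/17 - 150254) = 339212 - 87408/(-127*1/17 - 150254) = 339212 - 87408/(-127/17 - 150254) = 339212 - 87408/(-2554445/17) = 339212 - 87408*(-17)/2554445 = 339212 - 1*(-1485936/2554445) = 339212 + 1485936/2554445 = 866499883276/2554445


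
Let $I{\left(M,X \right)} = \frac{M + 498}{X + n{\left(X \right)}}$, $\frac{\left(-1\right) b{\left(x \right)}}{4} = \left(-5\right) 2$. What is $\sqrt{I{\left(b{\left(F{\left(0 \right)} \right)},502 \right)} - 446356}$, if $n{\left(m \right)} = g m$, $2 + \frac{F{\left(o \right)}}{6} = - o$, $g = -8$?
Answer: $\frac{i \sqrt{1377923316077}}{1757} \approx 668.1 i$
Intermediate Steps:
$F{\left(o \right)} = -12 - 6 o$ ($F{\left(o \right)} = -12 + 6 \left(- o\right) = -12 - 6 o$)
$n{\left(m \right)} = - 8 m$
$b{\left(x \right)} = 40$ ($b{\left(x \right)} = - 4 \left(\left(-5\right) 2\right) = \left(-4\right) \left(-10\right) = 40$)
$I{\left(M,X \right)} = - \frac{498 + M}{7 X}$ ($I{\left(M,X \right)} = \frac{M + 498}{X - 8 X} = \frac{498 + M}{\left(-7\right) X} = \left(498 + M\right) \left(- \frac{1}{7 X}\right) = - \frac{498 + M}{7 X}$)
$\sqrt{I{\left(b{\left(F{\left(0 \right)} \right)},502 \right)} - 446356} = \sqrt{\frac{-498 - 40}{7 \cdot 502} - 446356} = \sqrt{\frac{1}{7} \cdot \frac{1}{502} \left(-498 - 40\right) - 446356} = \sqrt{\frac{1}{7} \cdot \frac{1}{502} \left(-538\right) - 446356} = \sqrt{- \frac{269}{1757} - 446356} = \sqrt{- \frac{784247761}{1757}} = \frac{i \sqrt{1377923316077}}{1757}$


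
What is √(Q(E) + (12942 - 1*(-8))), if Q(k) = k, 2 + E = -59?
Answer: √12889 ≈ 113.53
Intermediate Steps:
E = -61 (E = -2 - 59 = -61)
√(Q(E) + (12942 - 1*(-8))) = √(-61 + (12942 - 1*(-8))) = √(-61 + (12942 + 8)) = √(-61 + 12950) = √12889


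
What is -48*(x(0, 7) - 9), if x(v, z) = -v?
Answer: 432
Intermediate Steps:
-48*(x(0, 7) - 9) = -48*(-1*0 - 9) = -48*(0 - 9) = -48*(-9) = 432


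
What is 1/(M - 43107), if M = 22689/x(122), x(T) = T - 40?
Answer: -82/3512085 ≈ -2.3348e-5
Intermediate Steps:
x(T) = -40 + T
M = 22689/82 (M = 22689/(-40 + 122) = 22689/82 ≈ 276.70)
1/(M - 43107) = 1/(22689/82 - 43107) = 1/(-3512085/82) = -82/3512085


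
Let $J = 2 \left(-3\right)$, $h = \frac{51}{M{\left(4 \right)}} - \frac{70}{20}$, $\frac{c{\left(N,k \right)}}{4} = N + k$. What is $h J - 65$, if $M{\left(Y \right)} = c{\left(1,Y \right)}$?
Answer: $- \frac{593}{10} \approx -59.3$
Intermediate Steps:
$c{\left(N,k \right)} = 4 N + 4 k$ ($c{\left(N,k \right)} = 4 \left(N + k\right) = 4 N + 4 k$)
$M{\left(Y \right)} = 4 + 4 Y$ ($M{\left(Y \right)} = 4 \cdot 1 + 4 Y = 4 + 4 Y$)
$h = - \frac{19}{20}$ ($h = \frac{51}{4 + 4 \cdot 4} - \frac{70}{20} = \frac{51}{4 + 16} - \frac{7}{2} = \frac{51}{20} - \frac{7}{2} = - \frac{19}{20} \approx -0.95$)
$J = -6$
$h J - 65 = \left(- \frac{19}{20}\right) \left(-6\right) - 65 = \frac{57}{10} - 65 = - \frac{593}{10}$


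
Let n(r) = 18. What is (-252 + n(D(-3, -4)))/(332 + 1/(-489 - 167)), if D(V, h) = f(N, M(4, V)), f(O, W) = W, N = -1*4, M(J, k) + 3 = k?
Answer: -17056/24199 ≈ -0.70482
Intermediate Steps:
M(J, k) = -3 + k
N = -4
D(V, h) = -3 + V
(-252 + n(D(-3, -4)))/(332 + 1/(-489 - 167)) = (-252 + 18)/(332 + 1/(-489 - 167)) = -234/(332 + 1/(-656)) = -234/(332 - 1/656) = -234/217791/656 = -234*656/217791 = -17056/24199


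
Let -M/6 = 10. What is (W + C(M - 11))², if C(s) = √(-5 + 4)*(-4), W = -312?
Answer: 97328 + 2496*I ≈ 97328.0 + 2496.0*I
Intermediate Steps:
M = -60 (M = -6*10 = -60)
C(s) = -4*I (C(s) = √(-1)*(-4) = I*(-4) = -4*I)
(W + C(M - 11))² = (-312 - 4*I)²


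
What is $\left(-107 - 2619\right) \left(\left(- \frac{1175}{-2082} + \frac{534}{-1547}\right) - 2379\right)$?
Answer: $\frac{10442904908627}{1610427} \approx 6.4846 \cdot 10^{6}$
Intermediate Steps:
$\left(-107 - 2619\right) \left(\left(- \frac{1175}{-2082} + \frac{534}{-1547}\right) - 2379\right) = - 2726 \left(\left(\left(-1175\right) \left(- \frac{1}{2082}\right) + 534 \left(- \frac{1}{1547}\right)\right) - 2379\right) = - 2726 \left(\left(\frac{1175}{2082} - \frac{534}{1547}\right) - 2379\right) = - 2726 \left(\frac{705937}{3220854} - 2379\right) = \left(-2726\right) \left(- \frac{7661705729}{3220854}\right) = \frac{10442904908627}{1610427}$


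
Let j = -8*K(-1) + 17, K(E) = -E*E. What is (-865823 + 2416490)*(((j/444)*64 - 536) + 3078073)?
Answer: 176572904241223/37 ≈ 4.7722e+12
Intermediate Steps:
K(E) = -E²
j = 25 (j = -(-8)*(-1)² + 17 = -(-8) + 17 = -8*(-1) + 17 = 8 + 17 = 25)
(-865823 + 2416490)*(((j/444)*64 - 536) + 3078073) = (-865823 + 2416490)*(((25/444)*64 - 536) + 3078073) = 1550667*(((25*(1/444))*64 - 536) + 3078073) = 1550667*(((25/444)*64 - 536) + 3078073) = 1550667*((400/111 - 536) + 3078073) = 1550667*(-59096/111 + 3078073) = 1550667*(341607007/111) = 176572904241223/37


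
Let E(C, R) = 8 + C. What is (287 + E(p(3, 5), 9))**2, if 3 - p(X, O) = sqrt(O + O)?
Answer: (298 - sqrt(10))**2 ≈ 86929.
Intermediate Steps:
p(X, O) = 3 - sqrt(2)*sqrt(O) (p(X, O) = 3 - sqrt(O + O) = 3 - sqrt(2*O) = 3 - sqrt(2)*sqrt(O))
(287 + E(p(3, 5), 9))**2 = (287 + (8 + (3 - sqrt(2)*sqrt(5))))**2 = (287 + (8 + (3 - sqrt(10))))**2 = (287 + (11 - sqrt(10)))**2 = (298 - sqrt(10))**2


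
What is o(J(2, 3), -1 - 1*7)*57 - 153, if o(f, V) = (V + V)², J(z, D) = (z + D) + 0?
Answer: 14439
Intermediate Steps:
J(z, D) = D + z (J(z, D) = (D + z) + 0 = D + z)
o(f, V) = 4*V² (o(f, V) = (2*V)² = 4*V²)
o(J(2, 3), -1 - 1*7)*57 - 153 = (4*(-1 - 1*7)²)*57 - 153 = (4*(-1 - 7)²)*57 - 153 = (4*(-8)²)*57 - 153 = (4*64)*57 - 153 = 256*57 - 153 = 14592 - 153 = 14439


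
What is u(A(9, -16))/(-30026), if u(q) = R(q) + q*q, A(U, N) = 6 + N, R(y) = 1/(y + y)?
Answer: -1999/600520 ≈ -0.0033288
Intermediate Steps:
R(y) = 1/(2*y)
u(q) = q**2 + 1/(2*q) (u(q) = 1/(2*q) + q*q = 1/(2*q) + q**2 = q**2 + 1/(2*q))
u(A(9, -16))/(-30026) = ((1/2 + (6 - 16)**3)/(6 - 16))/(-30026) = ((1/2 + (-10)**3)/(-10))*(-1/30026) = -(1/2 - 1000)/10*(-1/30026) = -1/10*(-1999/2)*(-1/30026) = (1999/20)*(-1/30026) = -1999/600520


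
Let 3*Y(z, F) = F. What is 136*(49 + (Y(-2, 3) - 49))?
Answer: 136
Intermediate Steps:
Y(z, F) = F/3
136*(49 + (Y(-2, 3) - 49)) = 136*(49 + ((⅓)*3 - 49)) = 136*(49 + (1 - 49)) = 136*(49 - 48) = 136*1 = 136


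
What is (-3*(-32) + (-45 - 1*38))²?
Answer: 169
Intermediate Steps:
(-3*(-32) + (-45 - 1*38))² = (96 + (-45 - 38))² = (96 - 83)² = 13² = 169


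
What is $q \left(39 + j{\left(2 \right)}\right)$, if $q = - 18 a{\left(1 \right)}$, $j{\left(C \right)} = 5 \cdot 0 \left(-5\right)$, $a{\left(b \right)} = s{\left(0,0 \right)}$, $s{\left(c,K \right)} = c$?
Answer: $0$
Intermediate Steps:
$a{\left(b \right)} = 0$
$j{\left(C \right)} = 0$ ($j{\left(C \right)} = 0 \left(-5\right) = 0$)
$q = 0$ ($q = \left(-18\right) 0 = 0$)
$q \left(39 + j{\left(2 \right)}\right) = 0 \left(39 + 0\right) = 0 \cdot 39 = 0$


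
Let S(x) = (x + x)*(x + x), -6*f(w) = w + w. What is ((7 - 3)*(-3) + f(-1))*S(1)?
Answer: -140/3 ≈ -46.667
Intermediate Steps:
f(w) = -w/3 (f(w) = -(w + w)/6 = -w/3)
S(x) = 4*x² (S(x) = (2*x)*(2*x) = 4*x²)
((7 - 3)*(-3) + f(-1))*S(1) = ((7 - 3)*(-3) - ⅓*(-1))*(4*1²) = (4*(-3) + ⅓)*(4*1) = (-12 + ⅓)*4 = -35/3*4 = -140/3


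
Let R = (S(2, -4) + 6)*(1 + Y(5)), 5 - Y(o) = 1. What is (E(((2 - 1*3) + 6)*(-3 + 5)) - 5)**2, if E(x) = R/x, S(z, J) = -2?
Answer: 9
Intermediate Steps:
Y(o) = 4 (Y(o) = 5 - 1*1 = 5 - 1 = 4)
R = 20 (R = (-2 + 6)*(1 + 4) = 4*5 = 20)
E(x) = 20/x
(E(((2 - 1*3) + 6)*(-3 + 5)) - 5)**2 = (20/((((2 - 1*3) + 6)*(-3 + 5))) - 5)**2 = (20/((((2 - 3) + 6)*2)) - 5)**2 = (20/(((-1 + 6)*2)) - 5)**2 = (20/((5*2)) - 5)**2 = (20/10 - 5)**2 = (20*(1/10) - 5)**2 = (2 - 5)**2 = (-3)**2 = 9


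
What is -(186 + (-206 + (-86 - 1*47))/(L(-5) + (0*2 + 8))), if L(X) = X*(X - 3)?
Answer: -2863/16 ≈ -178.94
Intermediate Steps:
L(X) = X*(-3 + X)
-(186 + (-206 + (-86 - 1*47))/(L(-5) + (0*2 + 8))) = -(186 + (-206 + (-86 - 1*47))/(-5*(-3 - 5) + (0*2 + 8))) = -(186 + (-206 + (-86 - 47))/(-5*(-8) + (0 + 8))) = -(186 + (-206 - 133)/(40 + 8)) = -(186 - 339/48) = -(186 - 339*1/48) = -(186 - 113/16) = -1*2863/16 = -2863/16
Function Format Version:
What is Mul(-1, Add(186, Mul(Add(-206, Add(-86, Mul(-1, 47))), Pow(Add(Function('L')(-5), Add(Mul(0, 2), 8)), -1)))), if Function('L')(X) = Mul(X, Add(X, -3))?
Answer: Rational(-2863, 16) ≈ -178.94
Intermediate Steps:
Function('L')(X) = Mul(X, Add(-3, X))
Mul(-1, Add(186, Mul(Add(-206, Add(-86, Mul(-1, 47))), Pow(Add(Function('L')(-5), Add(Mul(0, 2), 8)), -1)))) = Mul(-1, Add(186, Mul(Add(-206, Add(-86, Mul(-1, 47))), Pow(Add(Mul(-5, Add(-3, -5)), Add(Mul(0, 2), 8)), -1)))) = Mul(-1, Add(186, Mul(Add(-206, Add(-86, -47)), Pow(Add(Mul(-5, -8), Add(0, 8)), -1)))) = Mul(-1, Add(186, Mul(Add(-206, -133), Pow(Add(40, 8), -1)))) = Mul(-1, Add(186, Mul(-339, Pow(48, -1)))) = Mul(-1, Add(186, Mul(-339, Rational(1, 48)))) = Mul(-1, Add(186, Rational(-113, 16))) = Mul(-1, Rational(2863, 16)) = Rational(-2863, 16)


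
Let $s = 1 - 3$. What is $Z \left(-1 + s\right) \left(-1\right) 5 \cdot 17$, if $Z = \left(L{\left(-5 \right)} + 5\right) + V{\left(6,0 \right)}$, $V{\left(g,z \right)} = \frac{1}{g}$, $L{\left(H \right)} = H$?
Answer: $\frac{85}{2} \approx 42.5$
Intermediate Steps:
$s = -2$ ($s = 1 - 3 = -2$)
$Z = \frac{1}{6}$ ($Z = \left(-5 + 5\right) + \frac{1}{6} = 0 + \frac{1}{6} = \frac{1}{6} \approx 0.16667$)
$Z \left(-1 + s\right) \left(-1\right) 5 \cdot 17 = \frac{\left(-1 - 2\right) \left(-1\right)}{6} \cdot 5 \cdot 17 = \frac{\left(-3\right) \left(-1\right)}{6} \cdot 5 \cdot 17 = \frac{1}{6} \cdot 3 \cdot 5 \cdot 17 = \frac{1}{2} \cdot 5 \cdot 17 = \frac{5}{2} \cdot 17 = \frac{85}{2}$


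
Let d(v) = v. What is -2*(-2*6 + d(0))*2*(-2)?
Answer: -96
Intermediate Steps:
-2*(-2*6 + d(0))*2*(-2) = -2*(-2*6 + 0)*2*(-2) = -2*(-12 + 0)*2*(-2) = -(-24)*2*(-2) = -2*(-24)*(-2) = 48*(-2) = -96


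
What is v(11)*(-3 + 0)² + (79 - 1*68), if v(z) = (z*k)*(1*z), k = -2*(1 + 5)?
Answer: -13057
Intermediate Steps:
k = -12 (k = -2*6 = -12)
v(z) = -12*z² (v(z) = (z*(-12))*(1*z) = (-12*z)*z = -12*z²)
v(11)*(-3 + 0)² + (79 - 1*68) = (-12*11²)*(-3 + 0)² + (79 - 1*68) = -12*121*(-3)² + (79 - 68) = -1452*9 + 11 = -13068 + 11 = -13057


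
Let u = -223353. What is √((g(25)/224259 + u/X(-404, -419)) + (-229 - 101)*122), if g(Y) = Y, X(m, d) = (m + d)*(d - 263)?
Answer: I*√637890661293001811596005258/125873437074 ≈ 200.65*I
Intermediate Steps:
X(m, d) = (-263 + d)*(d + m) (X(m, d) = (d + m)*(-263 + d) = (-263 + d)*(d + m))
√((g(25)/224259 + u/X(-404, -419)) + (-229 - 101)*122) = √((25/224259 - 223353/((-419)² - 263*(-419) - 263*(-404) - 419*(-404))) + (-229 - 101)*122) = √((25*(1/224259) - 223353/(175561 + 110197 + 106252 + 169276)) - 330*122) = √((25/224259 - 223353/561286) - 40260) = √(-50074888277/125873437074 - 40260) = √(-5067714651487517/125873437074) = I*√637890661293001811596005258/125873437074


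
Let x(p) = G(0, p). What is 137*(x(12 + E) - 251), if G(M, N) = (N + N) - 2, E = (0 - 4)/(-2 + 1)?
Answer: -30277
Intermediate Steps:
E = 4 (E = -4/(-1) = -4*(-1) = 4)
G(M, N) = -2 + 2*N (G(M, N) = 2*N - 2 = -2 + 2*N)
x(p) = -2 + 2*p
137*(x(12 + E) - 251) = 137*((-2 + 2*(12 + 4)) - 251) = 137*((-2 + 2*16) - 251) = 137*((-2 + 32) - 251) = 137*(30 - 251) = 137*(-221) = -30277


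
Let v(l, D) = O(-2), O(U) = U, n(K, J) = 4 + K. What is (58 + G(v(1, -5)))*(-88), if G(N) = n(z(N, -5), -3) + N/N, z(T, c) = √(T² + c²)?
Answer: -5544 - 88*√29 ≈ -6017.9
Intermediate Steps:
v(l, D) = -2
G(N) = 5 + √(25 + N²) (G(N) = (4 + √(N² + (-5)²)) + N/N = (4 + √(N² + 25)) + 1 = (4 + √(25 + N²)) + 1 = 5 + √(25 + N²))
(58 + G(v(1, -5)))*(-88) = (58 + (5 + √(25 + (-2)²)))*(-88) = (58 + (5 + √(25 + 4)))*(-88) = (58 + (5 + √29))*(-88) = (63 + √29)*(-88) = -5544 - 88*√29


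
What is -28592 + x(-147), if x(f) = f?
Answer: -28739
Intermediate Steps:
-28592 + x(-147) = -28592 - 147 = -28739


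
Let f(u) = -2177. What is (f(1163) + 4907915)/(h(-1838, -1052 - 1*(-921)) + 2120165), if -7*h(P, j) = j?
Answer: 17170083/7420643 ≈ 2.3138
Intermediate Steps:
h(P, j) = -j/7
(f(1163) + 4907915)/(h(-1838, -1052 - 1*(-921)) + 2120165) = (-2177 + 4907915)/(-(-1052 - 1*(-921))/7 + 2120165) = 4905738/(-(-1052 + 921)/7 + 2120165) = 4905738/(-⅐*(-131) + 2120165) = 4905738/(131/7 + 2120165) = 4905738/(14841286/7) = 4905738*(7/14841286) = 17170083/7420643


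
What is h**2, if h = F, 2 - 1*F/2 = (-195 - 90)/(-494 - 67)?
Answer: 311364/34969 ≈ 8.9040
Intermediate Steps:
F = 558/187 (F = 4 - 2*(-195 - 90)/(-494 - 67) = 4 - (-570)/(-561) = 4 - (-570)*(-1)/561 = 4 - 2*95/187 = 4 - 190/187 = 558/187 ≈ 2.9840)
h = 558/187 ≈ 2.9840
h**2 = (558/187)**2 = 311364/34969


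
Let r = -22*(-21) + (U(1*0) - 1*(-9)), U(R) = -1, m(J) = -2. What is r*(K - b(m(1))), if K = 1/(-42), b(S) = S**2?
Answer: -39715/21 ≈ -1891.2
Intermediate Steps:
K = -1/42 ≈ -0.023810
r = 470 (r = -22*(-21) + (-1 - 1*(-9)) = 462 + (-1 + 9) = 462 + 8 = 470)
r*(K - b(m(1))) = 470*(-1/42 - 1*(-2)**2) = 470*(-1/42 - 1*4) = 470*(-1/42 - 4) = 470*(-169/42) = -39715/21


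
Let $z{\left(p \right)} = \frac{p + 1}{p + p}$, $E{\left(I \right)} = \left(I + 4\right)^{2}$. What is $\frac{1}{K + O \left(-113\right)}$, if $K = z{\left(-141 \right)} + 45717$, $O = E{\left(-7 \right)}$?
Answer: $\frac{141}{6302770} \approx 2.2371 \cdot 10^{-5}$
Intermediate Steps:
$E{\left(I \right)} = \left(4 + I\right)^{2}$
$O = 9$ ($O = \left(4 - 7\right)^{2} = \left(-3\right)^{2} = 9$)
$z{\left(p \right)} = \frac{1 + p}{2 p}$
$K = \frac{6446167}{141}$ ($K = \frac{1 - 141}{2 \left(-141\right)} + 45717 = \frac{1}{2} \left(- \frac{1}{141}\right) \left(-140\right) + 45717 = \frac{70}{141} + 45717 = \frac{6446167}{141} \approx 45718.0$)
$\frac{1}{K + O \left(-113\right)} = \frac{1}{\frac{6446167}{141} + 9 \left(-113\right)} = \frac{1}{\frac{6446167}{141} - 1017} = \frac{1}{\frac{6302770}{141}} = \frac{141}{6302770}$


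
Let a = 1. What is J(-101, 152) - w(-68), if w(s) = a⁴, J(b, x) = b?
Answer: -102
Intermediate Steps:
w(s) = 1 (w(s) = 1⁴ = 1)
J(-101, 152) - w(-68) = -101 - 1*1 = -101 - 1 = -102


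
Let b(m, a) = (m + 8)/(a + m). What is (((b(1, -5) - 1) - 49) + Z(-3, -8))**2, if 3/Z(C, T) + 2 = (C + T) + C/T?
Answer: 449652025/163216 ≈ 2754.9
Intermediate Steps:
b(m, a) = (8 + m)/(a + m)
Z(C, T) = 3/(-2 + C + T + C/T) (Z(C, T) = 3/(-2 + ((C + T) + C/T)) = 3/(-2 + (C + T + C/T)) = 3/(-2 + C + T + C/T))
(((b(1, -5) - 1) - 49) + Z(-3, -8))**2 = ((((8 + 1)/(-5 + 1) - 1) - 49) + 3*(-8)/(-3 + (-8)**2 - 2*(-8) - 3*(-8)))**2 = (((9/(-4) - 1) - 49) + 3*(-8)/(-3 + 64 + 16 + 24))**2 = (((-1/4*9 - 1) - 49) + 3*(-8)/101)**2 = (((-9/4 - 1) - 49) + 3*(-8)*(1/101))**2 = ((-13/4 - 49) - 24/101)**2 = (-209/4 - 24/101)**2 = (-21205/404)**2 = 449652025/163216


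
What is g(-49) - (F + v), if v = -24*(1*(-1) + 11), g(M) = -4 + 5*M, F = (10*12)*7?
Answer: -849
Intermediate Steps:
F = 840 (F = 120*7 = 840)
v = -240 (v = -24*(-1 + 11) = -24*10 = -240)
g(-49) - (F + v) = (-4 + 5*(-49)) - (840 - 240) = (-4 - 245) - 1*600 = -249 - 600 = -849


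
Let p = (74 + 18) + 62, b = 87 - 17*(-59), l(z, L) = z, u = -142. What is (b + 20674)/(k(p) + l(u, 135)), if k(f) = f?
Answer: 5441/3 ≈ 1813.7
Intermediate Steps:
b = 1090 (b = 87 + 1003 = 1090)
p = 154 (p = 92 + 62 = 154)
(b + 20674)/(k(p) + l(u, 135)) = (1090 + 20674)/(154 - 142) = 21764/12 = 21764*(1/12) = 5441/3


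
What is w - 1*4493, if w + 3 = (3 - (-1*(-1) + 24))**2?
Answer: -4012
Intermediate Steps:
w = 481 (w = -3 + (3 - (-1*(-1) + 24))**2 = -3 + (3 - (1 + 24))**2 = -3 + (3 - 1*25)**2 = -3 + (3 - 25)**2 = -3 + (-22)**2 = -3 + 484 = 481)
w - 1*4493 = 481 - 1*4493 = 481 - 4493 = -4012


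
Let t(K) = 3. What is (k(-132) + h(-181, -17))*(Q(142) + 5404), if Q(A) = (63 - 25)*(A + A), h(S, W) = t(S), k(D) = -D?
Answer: 2186460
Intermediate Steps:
h(S, W) = 3
Q(A) = 76*A (Q(A) = 38*(2*A) = 76*A)
(k(-132) + h(-181, -17))*(Q(142) + 5404) = (-1*(-132) + 3)*(76*142 + 5404) = (132 + 3)*(10792 + 5404) = 135*16196 = 2186460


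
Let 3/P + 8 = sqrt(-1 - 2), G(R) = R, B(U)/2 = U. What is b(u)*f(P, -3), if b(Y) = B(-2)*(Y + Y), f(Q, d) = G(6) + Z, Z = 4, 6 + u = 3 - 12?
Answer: 1200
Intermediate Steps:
u = -15 (u = -6 + (3 - 12) = -6 - 9 = -15)
B(U) = 2*U
P = 3/(-8 + I*sqrt(3)) (P = 3/(-8 + sqrt(-1 - 2)) = 3/(-8 + sqrt(-3)) = 3/(-8 + I*sqrt(3)) ≈ -0.35821 - 0.077554*I)
f(Q, d) = 10 (f(Q, d) = 6 + 4 = 10)
b(Y) = -8*Y (b(Y) = (2*(-2))*(Y + Y) = -8*Y)
b(u)*f(P, -3) = -8*(-15)*10 = 120*10 = 1200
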